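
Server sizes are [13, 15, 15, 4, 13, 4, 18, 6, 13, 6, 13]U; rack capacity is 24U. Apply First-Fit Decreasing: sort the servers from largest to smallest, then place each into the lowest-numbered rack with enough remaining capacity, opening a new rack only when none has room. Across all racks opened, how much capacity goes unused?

48

Sorted descending: 18, 15, 15, 13, 13, 13, 13, 6, 6, 4, 4.
rack 1: place 18U, 6U left
rack 2: place 15U, 9U left
rack 3: place 15U, 9U left
rack 4: place 13U, 11U left
rack 5: place 13U, 11U left
rack 6: place 13U, 11U left
rack 7: place 13U, 11U left
rack 1: place 6U, 0U left
rack 2: place 6U, 3U left
rack 3: place 4U, 5U left
rack 3: place 4U, 1U left
7 racks × 24U = 168U; used 120U; unused 48U.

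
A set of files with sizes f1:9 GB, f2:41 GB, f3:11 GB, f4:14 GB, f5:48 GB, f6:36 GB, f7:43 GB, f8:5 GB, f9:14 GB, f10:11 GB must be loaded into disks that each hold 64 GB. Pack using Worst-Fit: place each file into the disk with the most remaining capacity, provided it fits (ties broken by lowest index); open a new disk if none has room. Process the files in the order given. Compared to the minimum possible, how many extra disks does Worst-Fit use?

0

Worst-Fit: [9,41,11] [14,48] [36,5,14] [43,11] → 4 disks.
Total size 232 GB; any packing needs at least ⌈232/64⌉ = 4 disks.
So 4 is already optimal.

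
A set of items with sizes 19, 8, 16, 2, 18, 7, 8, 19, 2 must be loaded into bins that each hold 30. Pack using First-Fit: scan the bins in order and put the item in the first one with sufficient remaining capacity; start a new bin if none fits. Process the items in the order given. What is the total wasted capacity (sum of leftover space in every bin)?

Put 19 in bin 1; 11 remain.
Put 8 in bin 1; 3 remain.
Put 16 in bin 2; 14 remain.
Put 2 in bin 1; 1 remain.
Put 18 in bin 3; 12 remain.
Put 7 in bin 2; 7 remain.
Put 8 in bin 3; 4 remain.
Put 19 in bin 4; 11 remain.
Put 2 in bin 2; 5 remain.
4 bins × 30 = 120; used 99; unused 21.

21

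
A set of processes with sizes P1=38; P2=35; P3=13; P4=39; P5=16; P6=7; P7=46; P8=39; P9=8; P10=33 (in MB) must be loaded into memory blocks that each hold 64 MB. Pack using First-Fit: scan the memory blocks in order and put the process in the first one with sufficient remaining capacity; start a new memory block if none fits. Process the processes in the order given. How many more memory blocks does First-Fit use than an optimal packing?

First-Fit: [38,13,7] [35,16,8] [39] [46] [39] [33] → 6 memory blocks.
6 processes exceed 32 MB (half the capacity), and no two of those can share a memory block, so at least 6 memory blocks are needed.
So 6 is already optimal.

0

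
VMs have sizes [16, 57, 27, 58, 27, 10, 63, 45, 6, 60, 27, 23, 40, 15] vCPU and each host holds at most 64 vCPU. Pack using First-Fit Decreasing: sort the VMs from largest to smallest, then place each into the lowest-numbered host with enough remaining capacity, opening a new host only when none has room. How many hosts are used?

8 hosts

Sorted descending: 63, 60, 58, 57, 45, 40, 27, 27, 27, 23, 16, 15, 10, 6.
host 1: place 63 vCPU, 1 vCPU left
host 2: place 60 vCPU, 4 vCPU left
host 3: place 58 vCPU, 6 vCPU left
host 4: place 57 vCPU, 7 vCPU left
host 5: place 45 vCPU, 19 vCPU left
host 6: place 40 vCPU, 24 vCPU left
host 7: place 27 vCPU, 37 vCPU left
host 7: place 27 vCPU, 10 vCPU left
host 8: place 27 vCPU, 37 vCPU left
host 6: place 23 vCPU, 1 vCPU left
host 5: place 16 vCPU, 3 vCPU left
host 8: place 15 vCPU, 22 vCPU left
host 7: place 10 vCPU, 0 vCPU left
host 3: place 6 vCPU, 0 vCPU left
Final hosts: [63] [60] [58,6] [57] [45,16] [40,23] [27,27,10] [27,15].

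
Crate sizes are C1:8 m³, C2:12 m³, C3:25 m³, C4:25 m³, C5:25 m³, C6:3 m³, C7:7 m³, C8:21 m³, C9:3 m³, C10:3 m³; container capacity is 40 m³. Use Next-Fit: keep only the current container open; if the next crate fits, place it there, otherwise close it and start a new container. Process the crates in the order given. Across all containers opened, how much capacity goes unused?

68

C1 (8 m³) → container 1 (remaining 32 m³)
C2 (12 m³) → container 1 (remaining 20 m³)
C3 (25 m³) → container 2 (remaining 15 m³)
C4 (25 m³) → container 3 (remaining 15 m³)
C5 (25 m³) → container 4 (remaining 15 m³)
C6 (3 m³) → container 4 (remaining 12 m³)
C7 (7 m³) → container 4 (remaining 5 m³)
C8 (21 m³) → container 5 (remaining 19 m³)
C9 (3 m³) → container 5 (remaining 16 m³)
C10 (3 m³) → container 5 (remaining 13 m³)
5 containers × 40 m³ = 200 m³; used 132 m³; unused 68 m³.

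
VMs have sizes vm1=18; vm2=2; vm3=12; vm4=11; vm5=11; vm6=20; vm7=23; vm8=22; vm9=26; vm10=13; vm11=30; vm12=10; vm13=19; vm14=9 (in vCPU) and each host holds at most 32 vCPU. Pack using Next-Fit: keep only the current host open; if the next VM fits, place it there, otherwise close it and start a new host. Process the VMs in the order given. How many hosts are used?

10 hosts

host 1: place vm1 (18 vCPU), 14 vCPU left
host 1: place vm2 (2 vCPU), 12 vCPU left
host 1: place vm3 (12 vCPU), 0 vCPU left
host 2: place vm4 (11 vCPU), 21 vCPU left
host 2: place vm5 (11 vCPU), 10 vCPU left
host 3: place vm6 (20 vCPU), 12 vCPU left
host 4: place vm7 (23 vCPU), 9 vCPU left
host 5: place vm8 (22 vCPU), 10 vCPU left
host 6: place vm9 (26 vCPU), 6 vCPU left
host 7: place vm10 (13 vCPU), 19 vCPU left
host 8: place vm11 (30 vCPU), 2 vCPU left
host 9: place vm12 (10 vCPU), 22 vCPU left
host 9: place vm13 (19 vCPU), 3 vCPU left
host 10: place vm14 (9 vCPU), 23 vCPU left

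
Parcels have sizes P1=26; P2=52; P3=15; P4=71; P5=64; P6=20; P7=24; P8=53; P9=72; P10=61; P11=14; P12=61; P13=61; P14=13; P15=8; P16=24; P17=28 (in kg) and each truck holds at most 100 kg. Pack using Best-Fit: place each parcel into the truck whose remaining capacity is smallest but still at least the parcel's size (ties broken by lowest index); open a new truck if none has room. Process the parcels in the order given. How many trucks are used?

8

P1 (26 kg) → truck 1 (remaining 74 kg)
P2 (52 kg) → truck 1 (remaining 22 kg)
P3 (15 kg) → truck 1 (remaining 7 kg)
P4 (71 kg) → truck 2 (remaining 29 kg)
P5 (64 kg) → truck 3 (remaining 36 kg)
P6 (20 kg) → truck 2 (remaining 9 kg)
P7 (24 kg) → truck 3 (remaining 12 kg)
P8 (53 kg) → truck 4 (remaining 47 kg)
P9 (72 kg) → truck 5 (remaining 28 kg)
P10 (61 kg) → truck 6 (remaining 39 kg)
P11 (14 kg) → truck 5 (remaining 14 kg)
P12 (61 kg) → truck 7 (remaining 39 kg)
P13 (61 kg) → truck 8 (remaining 39 kg)
P14 (13 kg) → truck 5 (remaining 1 kg)
P15 (8 kg) → truck 2 (remaining 1 kg)
P16 (24 kg) → truck 6 (remaining 15 kg)
P17 (28 kg) → truck 7 (remaining 11 kg)
Final trucks: [26,52,15] [71,20,8] [64,24] [53] [72,14,13] [61,24] [61,28] [61].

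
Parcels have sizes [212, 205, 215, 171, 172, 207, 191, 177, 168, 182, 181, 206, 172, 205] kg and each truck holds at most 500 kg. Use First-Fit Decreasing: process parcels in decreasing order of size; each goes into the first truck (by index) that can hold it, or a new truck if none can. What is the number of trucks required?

Sorted descending: 215, 212, 207, 206, 205, 205, 191, 182, 181, 177, 172, 172, 171, 168.
Put 215 kg in truck 1; 285 kg remain.
Put 212 kg in truck 1; 73 kg remain.
Put 207 kg in truck 2; 293 kg remain.
Put 206 kg in truck 2; 87 kg remain.
Put 205 kg in truck 3; 295 kg remain.
Put 205 kg in truck 3; 90 kg remain.
Put 191 kg in truck 4; 309 kg remain.
Put 182 kg in truck 4; 127 kg remain.
Put 181 kg in truck 5; 319 kg remain.
Put 177 kg in truck 5; 142 kg remain.
Put 172 kg in truck 6; 328 kg remain.
Put 172 kg in truck 6; 156 kg remain.
Put 171 kg in truck 7; 329 kg remain.
Put 168 kg in truck 7; 161 kg remain.

7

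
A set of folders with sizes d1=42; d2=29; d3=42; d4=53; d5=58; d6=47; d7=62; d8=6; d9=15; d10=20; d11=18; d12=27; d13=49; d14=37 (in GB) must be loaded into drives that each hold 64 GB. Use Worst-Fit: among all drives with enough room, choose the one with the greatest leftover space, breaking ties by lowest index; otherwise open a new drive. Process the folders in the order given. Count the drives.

d1 (42 GB) → drive 1 (remaining 22 GB)
d2 (29 GB) → drive 2 (remaining 35 GB)
d3 (42 GB) → drive 3 (remaining 22 GB)
d4 (53 GB) → drive 4 (remaining 11 GB)
d5 (58 GB) → drive 5 (remaining 6 GB)
d6 (47 GB) → drive 6 (remaining 17 GB)
d7 (62 GB) → drive 7 (remaining 2 GB)
d8 (6 GB) → drive 2 (remaining 29 GB)
d9 (15 GB) → drive 2 (remaining 14 GB)
d10 (20 GB) → drive 1 (remaining 2 GB)
d11 (18 GB) → drive 3 (remaining 4 GB)
d12 (27 GB) → drive 8 (remaining 37 GB)
d13 (49 GB) → drive 9 (remaining 15 GB)
d14 (37 GB) → drive 8 (remaining 0 GB)

9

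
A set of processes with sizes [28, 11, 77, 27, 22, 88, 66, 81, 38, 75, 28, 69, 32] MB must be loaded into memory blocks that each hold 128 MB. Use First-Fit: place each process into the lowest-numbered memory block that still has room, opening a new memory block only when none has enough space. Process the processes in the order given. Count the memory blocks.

Put 28 MB in memory block 1; 100 MB remain.
Put 11 MB in memory block 1; 89 MB remain.
Put 77 MB in memory block 1; 12 MB remain.
Put 27 MB in memory block 2; 101 MB remain.
Put 22 MB in memory block 2; 79 MB remain.
Put 88 MB in memory block 3; 40 MB remain.
Put 66 MB in memory block 2; 13 MB remain.
Put 81 MB in memory block 4; 47 MB remain.
Put 38 MB in memory block 3; 2 MB remain.
Put 75 MB in memory block 5; 53 MB remain.
Put 28 MB in memory block 4; 19 MB remain.
Put 69 MB in memory block 6; 59 MB remain.
Put 32 MB in memory block 5; 21 MB remain.

6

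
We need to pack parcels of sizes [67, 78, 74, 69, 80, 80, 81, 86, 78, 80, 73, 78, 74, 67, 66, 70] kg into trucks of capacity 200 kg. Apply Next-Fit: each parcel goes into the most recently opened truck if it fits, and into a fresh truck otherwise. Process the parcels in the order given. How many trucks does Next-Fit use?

8

67 kg → truck 1 (remaining 133 kg)
78 kg → truck 1 (remaining 55 kg)
74 kg → truck 2 (remaining 126 kg)
69 kg → truck 2 (remaining 57 kg)
80 kg → truck 3 (remaining 120 kg)
80 kg → truck 3 (remaining 40 kg)
81 kg → truck 4 (remaining 119 kg)
86 kg → truck 4 (remaining 33 kg)
78 kg → truck 5 (remaining 122 kg)
80 kg → truck 5 (remaining 42 kg)
73 kg → truck 6 (remaining 127 kg)
78 kg → truck 6 (remaining 49 kg)
74 kg → truck 7 (remaining 126 kg)
67 kg → truck 7 (remaining 59 kg)
66 kg → truck 8 (remaining 134 kg)
70 kg → truck 8 (remaining 64 kg)
Final trucks: [67,78] [74,69] [80,80] [81,86] [78,80] [73,78] [74,67] [66,70].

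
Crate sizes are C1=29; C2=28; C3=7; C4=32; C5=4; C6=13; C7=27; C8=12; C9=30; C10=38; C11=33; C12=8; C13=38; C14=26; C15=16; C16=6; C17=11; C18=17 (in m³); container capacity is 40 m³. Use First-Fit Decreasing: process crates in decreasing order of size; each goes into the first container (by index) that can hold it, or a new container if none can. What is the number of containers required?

10 containers

Sorted descending: 38, 38, 33, 32, 30, 29, 28, 27, 26, 17, 16, 13, 12, 11, 8, 7, 6, 4.
container 1: place 38 m³, 2 m³ left
container 2: place 38 m³, 2 m³ left
container 3: place 33 m³, 7 m³ left
container 4: place 32 m³, 8 m³ left
container 5: place 30 m³, 10 m³ left
container 6: place 29 m³, 11 m³ left
container 7: place 28 m³, 12 m³ left
container 8: place 27 m³, 13 m³ left
container 9: place 26 m³, 14 m³ left
container 10: place 17 m³, 23 m³ left
container 10: place 16 m³, 7 m³ left
container 8: place 13 m³, 0 m³ left
container 7: place 12 m³, 0 m³ left
container 6: place 11 m³, 0 m³ left
container 4: place 8 m³, 0 m³ left
container 3: place 7 m³, 0 m³ left
container 5: place 6 m³, 4 m³ left
container 5: place 4 m³, 0 m³ left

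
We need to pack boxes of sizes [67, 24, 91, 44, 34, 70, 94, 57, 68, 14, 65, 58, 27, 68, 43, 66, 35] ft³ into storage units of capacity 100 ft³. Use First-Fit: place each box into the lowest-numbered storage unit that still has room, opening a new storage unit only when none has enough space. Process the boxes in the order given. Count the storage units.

67 ft³ → storage unit 1 (remaining 33 ft³)
24 ft³ → storage unit 1 (remaining 9 ft³)
91 ft³ → storage unit 2 (remaining 9 ft³)
44 ft³ → storage unit 3 (remaining 56 ft³)
34 ft³ → storage unit 3 (remaining 22 ft³)
70 ft³ → storage unit 4 (remaining 30 ft³)
94 ft³ → storage unit 5 (remaining 6 ft³)
57 ft³ → storage unit 6 (remaining 43 ft³)
68 ft³ → storage unit 7 (remaining 32 ft³)
14 ft³ → storage unit 3 (remaining 8 ft³)
65 ft³ → storage unit 8 (remaining 35 ft³)
58 ft³ → storage unit 9 (remaining 42 ft³)
27 ft³ → storage unit 4 (remaining 3 ft³)
68 ft³ → storage unit 10 (remaining 32 ft³)
43 ft³ → storage unit 6 (remaining 0 ft³)
66 ft³ → storage unit 11 (remaining 34 ft³)
35 ft³ → storage unit 8 (remaining 0 ft³)

11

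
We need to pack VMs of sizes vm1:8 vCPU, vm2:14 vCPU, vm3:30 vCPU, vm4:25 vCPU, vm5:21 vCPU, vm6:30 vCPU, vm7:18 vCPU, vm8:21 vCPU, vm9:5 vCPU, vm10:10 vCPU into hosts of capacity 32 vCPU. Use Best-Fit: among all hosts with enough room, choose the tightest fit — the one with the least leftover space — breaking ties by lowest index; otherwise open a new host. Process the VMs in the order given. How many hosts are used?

Put vm1 (8 vCPU) in host 1; 24 vCPU remain.
Put vm2 (14 vCPU) in host 1; 10 vCPU remain.
Put vm3 (30 vCPU) in host 2; 2 vCPU remain.
Put vm4 (25 vCPU) in host 3; 7 vCPU remain.
Put vm5 (21 vCPU) in host 4; 11 vCPU remain.
Put vm6 (30 vCPU) in host 5; 2 vCPU remain.
Put vm7 (18 vCPU) in host 6; 14 vCPU remain.
Put vm8 (21 vCPU) in host 7; 11 vCPU remain.
Put vm9 (5 vCPU) in host 3; 2 vCPU remain.
Put vm10 (10 vCPU) in host 1; 0 vCPU remain.

7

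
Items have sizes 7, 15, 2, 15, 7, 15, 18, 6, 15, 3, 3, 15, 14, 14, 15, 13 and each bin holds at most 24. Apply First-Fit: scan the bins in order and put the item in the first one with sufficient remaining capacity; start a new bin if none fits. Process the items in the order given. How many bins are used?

10 bins

bin 1: place 7, 17 left
bin 1: place 15, 2 left
bin 1: place 2, 0 left
bin 2: place 15, 9 left
bin 2: place 7, 2 left
bin 3: place 15, 9 left
bin 4: place 18, 6 left
bin 3: place 6, 3 left
bin 5: place 15, 9 left
bin 3: place 3, 0 left
bin 4: place 3, 3 left
bin 6: place 15, 9 left
bin 7: place 14, 10 left
bin 8: place 14, 10 left
bin 9: place 15, 9 left
bin 10: place 13, 11 left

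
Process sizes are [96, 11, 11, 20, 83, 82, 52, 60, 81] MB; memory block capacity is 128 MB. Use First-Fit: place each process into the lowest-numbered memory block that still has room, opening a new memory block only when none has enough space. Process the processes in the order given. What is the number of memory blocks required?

96 MB → memory block 1 (remaining 32 MB)
11 MB → memory block 1 (remaining 21 MB)
11 MB → memory block 1 (remaining 10 MB)
20 MB → memory block 2 (remaining 108 MB)
83 MB → memory block 2 (remaining 25 MB)
82 MB → memory block 3 (remaining 46 MB)
52 MB → memory block 4 (remaining 76 MB)
60 MB → memory block 4 (remaining 16 MB)
81 MB → memory block 5 (remaining 47 MB)

5 memory blocks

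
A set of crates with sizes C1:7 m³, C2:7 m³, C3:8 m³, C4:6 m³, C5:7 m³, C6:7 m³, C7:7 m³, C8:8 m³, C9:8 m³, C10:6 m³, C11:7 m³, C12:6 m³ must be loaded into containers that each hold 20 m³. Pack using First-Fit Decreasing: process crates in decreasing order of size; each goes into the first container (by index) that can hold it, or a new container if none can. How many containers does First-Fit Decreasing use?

5

Sorted descending: 8, 8, 8, 7, 7, 7, 7, 7, 7, 6, 6, 6.
container 1: place 8 m³, 12 m³ left
container 1: place 8 m³, 4 m³ left
container 2: place 8 m³, 12 m³ left
container 2: place 7 m³, 5 m³ left
container 3: place 7 m³, 13 m³ left
container 3: place 7 m³, 6 m³ left
container 4: place 7 m³, 13 m³ left
container 4: place 7 m³, 6 m³ left
container 5: place 7 m³, 13 m³ left
container 3: place 6 m³, 0 m³ left
container 4: place 6 m³, 0 m³ left
container 5: place 6 m³, 7 m³ left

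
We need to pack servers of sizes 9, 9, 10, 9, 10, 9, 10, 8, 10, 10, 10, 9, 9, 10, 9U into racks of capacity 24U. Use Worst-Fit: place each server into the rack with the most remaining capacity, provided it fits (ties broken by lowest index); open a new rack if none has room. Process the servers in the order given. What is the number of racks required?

Put 9U in rack 1; 15U remain.
Put 9U in rack 1; 6U remain.
Put 10U in rack 2; 14U remain.
Put 9U in rack 2; 5U remain.
Put 10U in rack 3; 14U remain.
Put 9U in rack 3; 5U remain.
Put 10U in rack 4; 14U remain.
Put 8U in rack 4; 6U remain.
Put 10U in rack 5; 14U remain.
Put 10U in rack 5; 4U remain.
Put 10U in rack 6; 14U remain.
Put 9U in rack 6; 5U remain.
Put 9U in rack 7; 15U remain.
Put 10U in rack 7; 5U remain.
Put 9U in rack 8; 15U remain.

8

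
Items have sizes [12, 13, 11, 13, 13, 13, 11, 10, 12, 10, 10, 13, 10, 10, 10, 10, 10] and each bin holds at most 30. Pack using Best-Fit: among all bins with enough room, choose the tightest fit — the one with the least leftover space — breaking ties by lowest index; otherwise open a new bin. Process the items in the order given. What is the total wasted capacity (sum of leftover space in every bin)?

49

Put 12 in bin 1; 18 remain.
Put 13 in bin 1; 5 remain.
Put 11 in bin 2; 19 remain.
Put 13 in bin 2; 6 remain.
Put 13 in bin 3; 17 remain.
Put 13 in bin 3; 4 remain.
Put 11 in bin 4; 19 remain.
Put 10 in bin 4; 9 remain.
Put 12 in bin 5; 18 remain.
Put 10 in bin 5; 8 remain.
Put 10 in bin 6; 20 remain.
Put 13 in bin 6; 7 remain.
Put 10 in bin 7; 20 remain.
Put 10 in bin 7; 10 remain.
Put 10 in bin 7; 0 remain.
Put 10 in bin 8; 20 remain.
Put 10 in bin 8; 10 remain.
8 bins × 30 = 240; used 191; unused 49.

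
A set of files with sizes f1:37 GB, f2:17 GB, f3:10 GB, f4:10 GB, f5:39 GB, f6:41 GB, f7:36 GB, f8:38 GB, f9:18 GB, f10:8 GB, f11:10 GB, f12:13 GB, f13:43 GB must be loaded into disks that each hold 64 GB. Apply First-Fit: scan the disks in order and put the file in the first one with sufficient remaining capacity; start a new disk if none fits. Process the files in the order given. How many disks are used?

6

disk 1: place f1 (37 GB), 27 GB left
disk 1: place f2 (17 GB), 10 GB left
disk 1: place f3 (10 GB), 0 GB left
disk 2: place f4 (10 GB), 54 GB left
disk 2: place f5 (39 GB), 15 GB left
disk 3: place f6 (41 GB), 23 GB left
disk 4: place f7 (36 GB), 28 GB left
disk 5: place f8 (38 GB), 26 GB left
disk 3: place f9 (18 GB), 5 GB left
disk 2: place f10 (8 GB), 7 GB left
disk 4: place f11 (10 GB), 18 GB left
disk 4: place f12 (13 GB), 5 GB left
disk 6: place f13 (43 GB), 21 GB left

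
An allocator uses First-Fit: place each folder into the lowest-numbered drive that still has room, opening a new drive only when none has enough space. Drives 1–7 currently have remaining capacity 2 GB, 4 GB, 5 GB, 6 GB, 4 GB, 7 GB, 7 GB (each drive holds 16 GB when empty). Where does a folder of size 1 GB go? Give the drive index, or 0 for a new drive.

Drives with room: drive 1 (2 GB), drive 2 (4 GB), drive 3 (5 GB), drive 4 (6 GB), drive 5 (4 GB), drive 6 (7 GB), drive 7 (7 GB).
The first with room is drive 1.

1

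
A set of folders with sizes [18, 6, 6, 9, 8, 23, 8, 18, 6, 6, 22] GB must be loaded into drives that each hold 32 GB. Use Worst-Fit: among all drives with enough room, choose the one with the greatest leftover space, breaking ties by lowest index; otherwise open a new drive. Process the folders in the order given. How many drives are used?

5 drives

Put 18 GB in drive 1; 14 GB remain.
Put 6 GB in drive 1; 8 GB remain.
Put 6 GB in drive 1; 2 GB remain.
Put 9 GB in drive 2; 23 GB remain.
Put 8 GB in drive 2; 15 GB remain.
Put 23 GB in drive 3; 9 GB remain.
Put 8 GB in drive 2; 7 GB remain.
Put 18 GB in drive 4; 14 GB remain.
Put 6 GB in drive 4; 8 GB remain.
Put 6 GB in drive 3; 3 GB remain.
Put 22 GB in drive 5; 10 GB remain.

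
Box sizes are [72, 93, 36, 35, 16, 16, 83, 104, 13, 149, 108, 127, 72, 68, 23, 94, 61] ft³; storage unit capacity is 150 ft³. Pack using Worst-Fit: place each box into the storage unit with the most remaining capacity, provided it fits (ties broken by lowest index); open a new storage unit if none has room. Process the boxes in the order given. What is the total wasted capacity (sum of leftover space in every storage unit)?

330

72 ft³ → storage unit 1 (remaining 78 ft³)
93 ft³ → storage unit 2 (remaining 57 ft³)
36 ft³ → storage unit 1 (remaining 42 ft³)
35 ft³ → storage unit 2 (remaining 22 ft³)
16 ft³ → storage unit 1 (remaining 26 ft³)
16 ft³ → storage unit 1 (remaining 10 ft³)
83 ft³ → storage unit 3 (remaining 67 ft³)
104 ft³ → storage unit 4 (remaining 46 ft³)
13 ft³ → storage unit 3 (remaining 54 ft³)
149 ft³ → storage unit 5 (remaining 1 ft³)
108 ft³ → storage unit 6 (remaining 42 ft³)
127 ft³ → storage unit 7 (remaining 23 ft³)
72 ft³ → storage unit 8 (remaining 78 ft³)
68 ft³ → storage unit 8 (remaining 10 ft³)
23 ft³ → storage unit 3 (remaining 31 ft³)
94 ft³ → storage unit 9 (remaining 56 ft³)
61 ft³ → storage unit 10 (remaining 89 ft³)
10 storage units × 150 ft³ = 1500 ft³; used 1170 ft³; unused 330 ft³.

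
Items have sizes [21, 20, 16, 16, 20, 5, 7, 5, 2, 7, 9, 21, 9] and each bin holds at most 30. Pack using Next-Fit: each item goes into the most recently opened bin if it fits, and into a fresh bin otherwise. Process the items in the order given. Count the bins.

7

bin 1: place 21, 9 left
bin 2: place 20, 10 left
bin 3: place 16, 14 left
bin 4: place 16, 14 left
bin 5: place 20, 10 left
bin 5: place 5, 5 left
bin 6: place 7, 23 left
bin 6: place 5, 18 left
bin 6: place 2, 16 left
bin 6: place 7, 9 left
bin 6: place 9, 0 left
bin 7: place 21, 9 left
bin 7: place 9, 0 left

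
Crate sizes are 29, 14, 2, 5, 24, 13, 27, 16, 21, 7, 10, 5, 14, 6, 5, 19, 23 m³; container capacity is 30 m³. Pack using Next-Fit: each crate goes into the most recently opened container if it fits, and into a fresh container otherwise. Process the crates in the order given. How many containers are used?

container 1: place 29 m³, 1 m³ left
container 2: place 14 m³, 16 m³ left
container 2: place 2 m³, 14 m³ left
container 2: place 5 m³, 9 m³ left
container 3: place 24 m³, 6 m³ left
container 4: place 13 m³, 17 m³ left
container 5: place 27 m³, 3 m³ left
container 6: place 16 m³, 14 m³ left
container 7: place 21 m³, 9 m³ left
container 7: place 7 m³, 2 m³ left
container 8: place 10 m³, 20 m³ left
container 8: place 5 m³, 15 m³ left
container 8: place 14 m³, 1 m³ left
container 9: place 6 m³, 24 m³ left
container 9: place 5 m³, 19 m³ left
container 9: place 19 m³, 0 m³ left
container 10: place 23 m³, 7 m³ left
Final containers: [29] [14,2,5] [24] [13] [27] [16] [21,7] [10,5,14] [6,5,19] [23].

10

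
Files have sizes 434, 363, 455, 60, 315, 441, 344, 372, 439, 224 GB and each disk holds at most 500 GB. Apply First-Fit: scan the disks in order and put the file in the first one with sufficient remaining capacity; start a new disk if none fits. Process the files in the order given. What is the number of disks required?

9 disks

disk 1: place 434 GB, 66 GB left
disk 2: place 363 GB, 137 GB left
disk 3: place 455 GB, 45 GB left
disk 1: place 60 GB, 6 GB left
disk 4: place 315 GB, 185 GB left
disk 5: place 441 GB, 59 GB left
disk 6: place 344 GB, 156 GB left
disk 7: place 372 GB, 128 GB left
disk 8: place 439 GB, 61 GB left
disk 9: place 224 GB, 276 GB left
Final disks: [434,60] [363] [455] [315] [441] [344] [372] [439] [224].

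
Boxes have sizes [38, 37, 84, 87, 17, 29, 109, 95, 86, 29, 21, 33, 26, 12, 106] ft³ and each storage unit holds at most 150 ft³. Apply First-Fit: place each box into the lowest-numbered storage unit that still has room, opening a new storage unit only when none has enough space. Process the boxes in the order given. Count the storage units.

Put 38 ft³ in storage unit 1; 112 ft³ remain.
Put 37 ft³ in storage unit 1; 75 ft³ remain.
Put 84 ft³ in storage unit 2; 66 ft³ remain.
Put 87 ft³ in storage unit 3; 63 ft³ remain.
Put 17 ft³ in storage unit 1; 58 ft³ remain.
Put 29 ft³ in storage unit 1; 29 ft³ remain.
Put 109 ft³ in storage unit 4; 41 ft³ remain.
Put 95 ft³ in storage unit 5; 55 ft³ remain.
Put 86 ft³ in storage unit 6; 64 ft³ remain.
Put 29 ft³ in storage unit 1; 0 ft³ remain.
Put 21 ft³ in storage unit 2; 45 ft³ remain.
Put 33 ft³ in storage unit 2; 12 ft³ remain.
Put 26 ft³ in storage unit 3; 37 ft³ remain.
Put 12 ft³ in storage unit 2; 0 ft³ remain.
Put 106 ft³ in storage unit 7; 44 ft³ remain.
Final storage units: [38,37,17,29,29] [84,21,33,12] [87,26] [109] [95] [86] [106].

7 storage units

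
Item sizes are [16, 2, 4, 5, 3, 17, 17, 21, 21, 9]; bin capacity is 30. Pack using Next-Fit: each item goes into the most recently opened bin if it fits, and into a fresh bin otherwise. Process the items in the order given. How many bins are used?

5

Put 16 in bin 1; 14 remain.
Put 2 in bin 1; 12 remain.
Put 4 in bin 1; 8 remain.
Put 5 in bin 1; 3 remain.
Put 3 in bin 1; 0 remain.
Put 17 in bin 2; 13 remain.
Put 17 in bin 3; 13 remain.
Put 21 in bin 4; 9 remain.
Put 21 in bin 5; 9 remain.
Put 9 in bin 5; 0 remain.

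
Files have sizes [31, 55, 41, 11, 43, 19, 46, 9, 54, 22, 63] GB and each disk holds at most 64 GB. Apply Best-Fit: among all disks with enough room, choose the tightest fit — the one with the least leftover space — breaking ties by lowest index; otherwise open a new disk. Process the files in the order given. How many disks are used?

disk 1: place 31 GB, 33 GB left
disk 2: place 55 GB, 9 GB left
disk 3: place 41 GB, 23 GB left
disk 3: place 11 GB, 12 GB left
disk 4: place 43 GB, 21 GB left
disk 4: place 19 GB, 2 GB left
disk 5: place 46 GB, 18 GB left
disk 2: place 9 GB, 0 GB left
disk 6: place 54 GB, 10 GB left
disk 1: place 22 GB, 11 GB left
disk 7: place 63 GB, 1 GB left
Final disks: [31,22] [55,9] [41,11] [43,19] [46] [54] [63].

7 disks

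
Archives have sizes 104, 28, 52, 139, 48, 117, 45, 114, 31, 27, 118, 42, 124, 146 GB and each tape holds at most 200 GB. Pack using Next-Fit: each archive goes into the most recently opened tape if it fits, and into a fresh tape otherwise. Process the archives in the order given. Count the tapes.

tape 1: place 104 GB, 96 GB left
tape 1: place 28 GB, 68 GB left
tape 1: place 52 GB, 16 GB left
tape 2: place 139 GB, 61 GB left
tape 2: place 48 GB, 13 GB left
tape 3: place 117 GB, 83 GB left
tape 3: place 45 GB, 38 GB left
tape 4: place 114 GB, 86 GB left
tape 4: place 31 GB, 55 GB left
tape 4: place 27 GB, 28 GB left
tape 5: place 118 GB, 82 GB left
tape 5: place 42 GB, 40 GB left
tape 6: place 124 GB, 76 GB left
tape 7: place 146 GB, 54 GB left
Final tapes: [104,28,52] [139,48] [117,45] [114,31,27] [118,42] [124] [146].

7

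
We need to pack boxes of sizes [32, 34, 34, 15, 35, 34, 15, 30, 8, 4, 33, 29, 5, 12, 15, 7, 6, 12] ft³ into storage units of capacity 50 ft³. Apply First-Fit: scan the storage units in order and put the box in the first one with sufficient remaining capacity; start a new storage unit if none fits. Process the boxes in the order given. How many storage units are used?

32 ft³ → storage unit 1 (remaining 18 ft³)
34 ft³ → storage unit 2 (remaining 16 ft³)
34 ft³ → storage unit 3 (remaining 16 ft³)
15 ft³ → storage unit 1 (remaining 3 ft³)
35 ft³ → storage unit 4 (remaining 15 ft³)
34 ft³ → storage unit 5 (remaining 16 ft³)
15 ft³ → storage unit 2 (remaining 1 ft³)
30 ft³ → storage unit 6 (remaining 20 ft³)
8 ft³ → storage unit 3 (remaining 8 ft³)
4 ft³ → storage unit 3 (remaining 4 ft³)
33 ft³ → storage unit 7 (remaining 17 ft³)
29 ft³ → storage unit 8 (remaining 21 ft³)
5 ft³ → storage unit 4 (remaining 10 ft³)
12 ft³ → storage unit 5 (remaining 4 ft³)
15 ft³ → storage unit 6 (remaining 5 ft³)
7 ft³ → storage unit 4 (remaining 3 ft³)
6 ft³ → storage unit 7 (remaining 11 ft³)
12 ft³ → storage unit 8 (remaining 9 ft³)
Final storage units: [32,15] [34,15] [34,8,4] [35,5,7] [34,12] [30,15] [33,6] [29,12].

8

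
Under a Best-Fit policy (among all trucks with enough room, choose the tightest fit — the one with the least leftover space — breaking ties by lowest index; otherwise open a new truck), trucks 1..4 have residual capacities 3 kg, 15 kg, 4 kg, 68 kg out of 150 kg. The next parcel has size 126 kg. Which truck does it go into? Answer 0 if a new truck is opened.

No truck has ≥ 126 kg free, so a new truck is opened.

0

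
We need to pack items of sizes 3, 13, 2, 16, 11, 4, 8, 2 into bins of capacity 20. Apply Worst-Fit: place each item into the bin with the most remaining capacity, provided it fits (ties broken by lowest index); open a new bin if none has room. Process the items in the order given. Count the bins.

4

Put 3 in bin 1; 17 remain.
Put 13 in bin 1; 4 remain.
Put 2 in bin 1; 2 remain.
Put 16 in bin 2; 4 remain.
Put 11 in bin 3; 9 remain.
Put 4 in bin 3; 5 remain.
Put 8 in bin 4; 12 remain.
Put 2 in bin 4; 10 remain.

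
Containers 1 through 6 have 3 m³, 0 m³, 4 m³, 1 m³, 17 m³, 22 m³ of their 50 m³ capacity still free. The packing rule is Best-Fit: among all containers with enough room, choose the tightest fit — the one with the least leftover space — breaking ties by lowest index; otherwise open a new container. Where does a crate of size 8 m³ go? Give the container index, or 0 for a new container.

5

Containers with room: container 5 (17 m³), container 6 (22 m³).
Tightest fit is container 5 with 17 m³ free.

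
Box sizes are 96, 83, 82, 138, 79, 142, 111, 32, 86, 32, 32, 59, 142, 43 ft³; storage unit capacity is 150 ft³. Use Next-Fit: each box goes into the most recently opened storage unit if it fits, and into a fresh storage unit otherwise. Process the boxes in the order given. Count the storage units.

96 ft³ → storage unit 1 (remaining 54 ft³)
83 ft³ → storage unit 2 (remaining 67 ft³)
82 ft³ → storage unit 3 (remaining 68 ft³)
138 ft³ → storage unit 4 (remaining 12 ft³)
79 ft³ → storage unit 5 (remaining 71 ft³)
142 ft³ → storage unit 6 (remaining 8 ft³)
111 ft³ → storage unit 7 (remaining 39 ft³)
32 ft³ → storage unit 7 (remaining 7 ft³)
86 ft³ → storage unit 8 (remaining 64 ft³)
32 ft³ → storage unit 8 (remaining 32 ft³)
32 ft³ → storage unit 8 (remaining 0 ft³)
59 ft³ → storage unit 9 (remaining 91 ft³)
142 ft³ → storage unit 10 (remaining 8 ft³)
43 ft³ → storage unit 11 (remaining 107 ft³)
Final storage units: [96] [83] [82] [138] [79] [142] [111,32] [86,32,32] [59] [142] [43].

11 storage units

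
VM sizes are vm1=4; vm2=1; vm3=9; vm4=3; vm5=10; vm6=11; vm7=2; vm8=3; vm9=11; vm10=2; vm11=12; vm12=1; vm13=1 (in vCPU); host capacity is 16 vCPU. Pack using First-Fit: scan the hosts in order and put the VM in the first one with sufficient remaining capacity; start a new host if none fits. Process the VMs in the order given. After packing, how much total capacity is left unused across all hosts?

Put vm1 (4 vCPU) in host 1; 12 vCPU remain.
Put vm2 (1 vCPU) in host 1; 11 vCPU remain.
Put vm3 (9 vCPU) in host 1; 2 vCPU remain.
Put vm4 (3 vCPU) in host 2; 13 vCPU remain.
Put vm5 (10 vCPU) in host 2; 3 vCPU remain.
Put vm6 (11 vCPU) in host 3; 5 vCPU remain.
Put vm7 (2 vCPU) in host 1; 0 vCPU remain.
Put vm8 (3 vCPU) in host 2; 0 vCPU remain.
Put vm9 (11 vCPU) in host 4; 5 vCPU remain.
Put vm10 (2 vCPU) in host 3; 3 vCPU remain.
Put vm11 (12 vCPU) in host 5; 4 vCPU remain.
Put vm12 (1 vCPU) in host 3; 2 vCPU remain.
Put vm13 (1 vCPU) in host 3; 1 vCPU remain.
5 hosts × 16 vCPU = 80 vCPU; used 70 vCPU; unused 10 vCPU.

10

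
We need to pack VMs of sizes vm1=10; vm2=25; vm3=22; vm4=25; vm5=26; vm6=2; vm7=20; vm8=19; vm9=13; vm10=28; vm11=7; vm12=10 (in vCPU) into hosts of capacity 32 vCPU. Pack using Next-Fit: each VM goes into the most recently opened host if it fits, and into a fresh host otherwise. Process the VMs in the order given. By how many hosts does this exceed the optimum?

Next-Fit: [10] [25] [22] [25] [26,2] [20] [19,13] [28] [7,10] → 9 hosts.
Total size 207 vCPU; any packing needs at least ⌈207/32⌉ = 7 hosts.
An optimal packing achieves that bound: [28,2] [26] [25,7] [25] [22,10] [20,10] [19,13] → 7 hosts.
Excess: 9 − 7 = 2.

2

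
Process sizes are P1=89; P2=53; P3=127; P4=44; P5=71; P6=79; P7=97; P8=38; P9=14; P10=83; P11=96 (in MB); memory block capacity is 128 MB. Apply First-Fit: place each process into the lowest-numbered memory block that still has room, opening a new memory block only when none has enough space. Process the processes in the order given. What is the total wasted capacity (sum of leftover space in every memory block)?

P1 (89 MB) → memory block 1 (remaining 39 MB)
P2 (53 MB) → memory block 2 (remaining 75 MB)
P3 (127 MB) → memory block 3 (remaining 1 MB)
P4 (44 MB) → memory block 2 (remaining 31 MB)
P5 (71 MB) → memory block 4 (remaining 57 MB)
P6 (79 MB) → memory block 5 (remaining 49 MB)
P7 (97 MB) → memory block 6 (remaining 31 MB)
P8 (38 MB) → memory block 1 (remaining 1 MB)
P9 (14 MB) → memory block 2 (remaining 17 MB)
P10 (83 MB) → memory block 7 (remaining 45 MB)
P11 (96 MB) → memory block 8 (remaining 32 MB)
8 memory blocks × 128 MB = 1024 MB; used 791 MB; unused 233 MB.

233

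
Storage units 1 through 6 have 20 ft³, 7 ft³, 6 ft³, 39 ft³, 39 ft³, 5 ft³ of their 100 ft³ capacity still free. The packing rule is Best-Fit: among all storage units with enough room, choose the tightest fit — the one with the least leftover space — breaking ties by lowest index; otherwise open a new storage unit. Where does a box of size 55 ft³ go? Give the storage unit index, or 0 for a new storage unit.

0

No storage unit has ≥ 55 ft³ free, so a new storage unit is opened.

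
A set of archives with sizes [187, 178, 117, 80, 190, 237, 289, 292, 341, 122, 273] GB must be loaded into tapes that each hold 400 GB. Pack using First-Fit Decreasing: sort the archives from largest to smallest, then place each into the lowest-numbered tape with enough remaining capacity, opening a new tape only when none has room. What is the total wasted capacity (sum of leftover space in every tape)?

494

Sorted descending: 341, 292, 289, 273, 237, 190, 187, 178, 122, 117, 80.
341 GB → tape 1 (remaining 59 GB)
292 GB → tape 2 (remaining 108 GB)
289 GB → tape 3 (remaining 111 GB)
273 GB → tape 4 (remaining 127 GB)
237 GB → tape 5 (remaining 163 GB)
190 GB → tape 6 (remaining 210 GB)
187 GB → tape 6 (remaining 23 GB)
178 GB → tape 7 (remaining 222 GB)
122 GB → tape 4 (remaining 5 GB)
117 GB → tape 5 (remaining 46 GB)
80 GB → tape 2 (remaining 28 GB)
7 tapes × 400 GB = 2800 GB; used 2306 GB; unused 494 GB.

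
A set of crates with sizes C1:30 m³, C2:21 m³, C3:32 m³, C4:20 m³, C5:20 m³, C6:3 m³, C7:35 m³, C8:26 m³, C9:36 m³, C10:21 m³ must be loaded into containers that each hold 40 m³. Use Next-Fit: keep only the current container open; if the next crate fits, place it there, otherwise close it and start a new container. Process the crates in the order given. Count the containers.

8

C1 (30 m³) → container 1 (remaining 10 m³)
C2 (21 m³) → container 2 (remaining 19 m³)
C3 (32 m³) → container 3 (remaining 8 m³)
C4 (20 m³) → container 4 (remaining 20 m³)
C5 (20 m³) → container 4 (remaining 0 m³)
C6 (3 m³) → container 5 (remaining 37 m³)
C7 (35 m³) → container 5 (remaining 2 m³)
C8 (26 m³) → container 6 (remaining 14 m³)
C9 (36 m³) → container 7 (remaining 4 m³)
C10 (21 m³) → container 8 (remaining 19 m³)
Final containers: [30] [21] [32] [20,20] [3,35] [26] [36] [21].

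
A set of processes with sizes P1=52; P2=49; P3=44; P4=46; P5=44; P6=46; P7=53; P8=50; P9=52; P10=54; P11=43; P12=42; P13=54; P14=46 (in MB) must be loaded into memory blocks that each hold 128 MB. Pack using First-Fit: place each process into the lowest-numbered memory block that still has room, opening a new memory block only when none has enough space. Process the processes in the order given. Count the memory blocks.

memory block 1: place P1 (52 MB), 76 MB left
memory block 1: place P2 (49 MB), 27 MB left
memory block 2: place P3 (44 MB), 84 MB left
memory block 2: place P4 (46 MB), 38 MB left
memory block 3: place P5 (44 MB), 84 MB left
memory block 3: place P6 (46 MB), 38 MB left
memory block 4: place P7 (53 MB), 75 MB left
memory block 4: place P8 (50 MB), 25 MB left
memory block 5: place P9 (52 MB), 76 MB left
memory block 5: place P10 (54 MB), 22 MB left
memory block 6: place P11 (43 MB), 85 MB left
memory block 6: place P12 (42 MB), 43 MB left
memory block 7: place P13 (54 MB), 74 MB left
memory block 7: place P14 (46 MB), 28 MB left

7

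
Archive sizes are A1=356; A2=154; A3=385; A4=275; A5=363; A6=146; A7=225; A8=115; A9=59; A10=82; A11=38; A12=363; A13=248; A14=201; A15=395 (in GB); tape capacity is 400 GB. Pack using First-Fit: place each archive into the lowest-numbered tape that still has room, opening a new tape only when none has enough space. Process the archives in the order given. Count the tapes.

10 tapes

A1 (356 GB) → tape 1 (remaining 44 GB)
A2 (154 GB) → tape 2 (remaining 246 GB)
A3 (385 GB) → tape 3 (remaining 15 GB)
A4 (275 GB) → tape 4 (remaining 125 GB)
A5 (363 GB) → tape 5 (remaining 37 GB)
A6 (146 GB) → tape 2 (remaining 100 GB)
A7 (225 GB) → tape 6 (remaining 175 GB)
A8 (115 GB) → tape 4 (remaining 10 GB)
A9 (59 GB) → tape 2 (remaining 41 GB)
A10 (82 GB) → tape 6 (remaining 93 GB)
A11 (38 GB) → tape 1 (remaining 6 GB)
A12 (363 GB) → tape 7 (remaining 37 GB)
A13 (248 GB) → tape 8 (remaining 152 GB)
A14 (201 GB) → tape 9 (remaining 199 GB)
A15 (395 GB) → tape 10 (remaining 5 GB)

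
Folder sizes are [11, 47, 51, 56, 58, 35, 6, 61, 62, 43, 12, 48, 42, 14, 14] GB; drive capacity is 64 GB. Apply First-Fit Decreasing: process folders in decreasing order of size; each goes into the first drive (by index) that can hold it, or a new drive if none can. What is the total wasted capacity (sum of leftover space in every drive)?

Sorted descending: 62, 61, 58, 56, 51, 48, 47, 43, 42, 35, 14, 14, 12, 11, 6.
62 GB → drive 1 (remaining 2 GB)
61 GB → drive 2 (remaining 3 GB)
58 GB → drive 3 (remaining 6 GB)
56 GB → drive 4 (remaining 8 GB)
51 GB → drive 5 (remaining 13 GB)
48 GB → drive 6 (remaining 16 GB)
47 GB → drive 7 (remaining 17 GB)
43 GB → drive 8 (remaining 21 GB)
42 GB → drive 9 (remaining 22 GB)
35 GB → drive 10 (remaining 29 GB)
14 GB → drive 6 (remaining 2 GB)
14 GB → drive 7 (remaining 3 GB)
12 GB → drive 5 (remaining 1 GB)
11 GB → drive 8 (remaining 10 GB)
6 GB → drive 3 (remaining 0 GB)
10 drives × 64 GB = 640 GB; used 560 GB; unused 80 GB.

80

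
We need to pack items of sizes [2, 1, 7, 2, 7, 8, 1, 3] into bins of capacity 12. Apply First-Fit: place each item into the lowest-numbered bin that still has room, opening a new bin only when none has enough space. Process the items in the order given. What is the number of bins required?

2 → bin 1 (remaining 10)
1 → bin 1 (remaining 9)
7 → bin 1 (remaining 2)
2 → bin 1 (remaining 0)
7 → bin 2 (remaining 5)
8 → bin 3 (remaining 4)
1 → bin 2 (remaining 4)
3 → bin 2 (remaining 1)

3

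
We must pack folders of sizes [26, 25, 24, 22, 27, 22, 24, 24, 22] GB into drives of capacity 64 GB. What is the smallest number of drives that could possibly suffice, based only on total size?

4

Total size = 26 + 25 + 24 + 22 + 27 + 22 + 24 + 24 + 22 = 216 GB.
⌈216 / 64⌉ = 4.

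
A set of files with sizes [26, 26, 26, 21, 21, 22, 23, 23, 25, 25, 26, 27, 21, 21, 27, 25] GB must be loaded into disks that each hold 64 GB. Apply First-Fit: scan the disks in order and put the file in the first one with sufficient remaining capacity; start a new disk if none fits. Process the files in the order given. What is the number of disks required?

8

disk 1: place 26 GB, 38 GB left
disk 1: place 26 GB, 12 GB left
disk 2: place 26 GB, 38 GB left
disk 2: place 21 GB, 17 GB left
disk 3: place 21 GB, 43 GB left
disk 3: place 22 GB, 21 GB left
disk 4: place 23 GB, 41 GB left
disk 4: place 23 GB, 18 GB left
disk 5: place 25 GB, 39 GB left
disk 5: place 25 GB, 14 GB left
disk 6: place 26 GB, 38 GB left
disk 6: place 27 GB, 11 GB left
disk 3: place 21 GB, 0 GB left
disk 7: place 21 GB, 43 GB left
disk 7: place 27 GB, 16 GB left
disk 8: place 25 GB, 39 GB left
Final disks: [26,26] [26,21] [21,22,21] [23,23] [25,25] [26,27] [21,27] [25].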